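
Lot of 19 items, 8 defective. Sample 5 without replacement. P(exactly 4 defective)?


Hypergeometric: C(8,4)×C(11,1)/C(19,5)
= 70×11/11628 = 385/5814

P(X=4) = 385/5814 ≈ 6.62%


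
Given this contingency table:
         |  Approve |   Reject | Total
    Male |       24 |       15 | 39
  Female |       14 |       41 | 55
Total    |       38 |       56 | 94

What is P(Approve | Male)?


P(Approve | Male) = 24/(24+15) = 24/39 = 8/13

P(Approve|Male) = 8/13 ≈ 61.54%


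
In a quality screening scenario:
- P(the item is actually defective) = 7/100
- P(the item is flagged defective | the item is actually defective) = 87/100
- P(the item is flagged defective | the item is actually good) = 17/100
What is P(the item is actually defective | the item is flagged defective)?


Using Bayes' theorem:
P(A|B) = P(B|A)·P(A) / P(B)

P(the item is flagged defective) = 87/100 × 7/100 + 17/100 × 93/100
= 609/10000 + 1581/10000 = 219/1000

P(the item is actually defective|the item is flagged defective) = (609/10000) / (219/1000) = 203/730

P(the item is actually defective|the item is flagged defective) = 203/730 ≈ 27.81%


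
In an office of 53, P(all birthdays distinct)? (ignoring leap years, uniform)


P(all different) = Π(365-i)/365 for i=0..52
= (365/365)×(364/365)×...×(313/365)
= 0.018862

P ≈ 0.0189 ≈ 1.89%


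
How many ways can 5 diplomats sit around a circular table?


Circular arrangements of 5 distinct objects: fix one position to break rotational symmetry.
(n-1)! = 4! = 24

24


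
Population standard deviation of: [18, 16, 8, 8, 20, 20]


Mean = 90/6 = 15
  (18-15)²=9
  (16-15)²=1
  (8-15)²=49
  (8-15)²=49
  (20-15)²=25
  (20-15)²=25
Σ(x-μ)² = 158
σ² = 158/6 = 79/3

σ = √(79/3) ≈ 5.1316


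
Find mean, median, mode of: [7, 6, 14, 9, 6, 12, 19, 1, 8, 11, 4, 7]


Sorted: [1, 4, 6, 6, 7, 7, 8, 9, 11, 12, 14, 19]
Mean = 104/12 = 26/3
Median = 15/2
Freq: {7: 2, 6: 2, 14: 1, 9: 1, 12: 1, 19: 1, 1: 1, 8: 1, 11: 1, 4: 1}
Mode: [6, 7]

Mean=26/3, Median=15/2, Mode=[6, 7]


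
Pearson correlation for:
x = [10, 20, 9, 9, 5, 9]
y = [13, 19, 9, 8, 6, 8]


n=6, Σx=62, Σy=63, Σxy=765, Σx²=768, Σy²=775
r = (6×765 - 62×63)/√((6×768 - 62²)(6×775 - 63²))
= 684/√(764×681) = 684/√520284 ≈ 684/721.3071 ≈ 0.9483

r ≈ 0.9483


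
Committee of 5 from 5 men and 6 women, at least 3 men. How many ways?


Count by #men:
  3M,2W: C(5,3)×C(6,2)=150
  4M,1W: C(5,4)×C(6,1)=30
  5M,0W: C(5,5)×C(6,0)=1
Total = 181

181


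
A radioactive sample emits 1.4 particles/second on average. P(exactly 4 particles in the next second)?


Poisson(λ=1.4): P(X=4) = e^(-λ)×λ^k/k!
= e^(-1.4) × 1.4^4 / 4!
≈ 0.2465969639 × 3.8416 / 24 ≈ 0.039472

P(X=4) ≈ 0.039472 ≈ 3.95%


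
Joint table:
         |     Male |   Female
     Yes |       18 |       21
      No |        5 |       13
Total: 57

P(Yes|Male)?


P(Yes|Male) = 18/(18+5) = 18/23

P = 18/23 ≈ 78.26%


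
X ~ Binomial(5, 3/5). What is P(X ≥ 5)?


P(X ≥ 5) = Σ P(X=i) for i=5..5
P(X=5) = 243/3125
Sum = 243/3125

P(X ≥ 5) = 243/3125 ≈ 7.78%


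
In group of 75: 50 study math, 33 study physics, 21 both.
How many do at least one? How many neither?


|A∪B| = 50+33-21 = 62
Neither = 75-62 = 13

At least one: 62; Neither: 13


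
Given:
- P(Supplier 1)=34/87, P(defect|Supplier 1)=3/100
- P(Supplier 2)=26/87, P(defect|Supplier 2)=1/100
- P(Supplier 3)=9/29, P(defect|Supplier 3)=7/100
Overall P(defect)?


P(B) = Σ P(B|Aᵢ)×P(Aᵢ)
  3/100×34/87 = 17/1450
  1/100×26/87 = 13/4350
  7/100×9/29 = 63/2900
Sum = 317/8700

P(defect) = 317/8700 ≈ 3.64%


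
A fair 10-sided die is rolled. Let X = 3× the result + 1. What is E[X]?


E[die] = (1+10)/2 = 11/2
E[X] = 3×11/2 + 1 = 35/2

E[X] = 35/2


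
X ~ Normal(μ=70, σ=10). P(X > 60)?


z = (60-70)/10 = -1.0
P(X > 60) = 1 - P(Z ≤ -1.0) = 1 - 0.1587 = 0.8413

P(X > 60) ≈ 0.8413


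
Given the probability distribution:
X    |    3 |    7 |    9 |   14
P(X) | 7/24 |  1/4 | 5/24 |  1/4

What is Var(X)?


E[X] = 8
E[X²] = 323/4
Var(X) = E[X²] - (E[X])² = 323/4 - 64 = 67/4

Var(X) = 67/4 ≈ 16.7500


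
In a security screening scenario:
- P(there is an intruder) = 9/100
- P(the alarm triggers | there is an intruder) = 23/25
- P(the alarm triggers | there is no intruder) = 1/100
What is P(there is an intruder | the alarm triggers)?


Using Bayes' theorem:
P(A|B) = P(B|A)·P(A) / P(B)

P(the alarm triggers) = 23/25 × 9/100 + 1/100 × 91/100
= 207/2500 + 91/10000 = 919/10000

P(there is an intruder|the alarm triggers) = (207/2500) / (919/10000) = 828/919

P(there is an intruder|the alarm triggers) = 828/919 ≈ 90.10%


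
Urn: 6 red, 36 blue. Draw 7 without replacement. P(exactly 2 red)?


Hypergeometric: C(6,2)×C(36,5)/C(42,7)
= 15×376992/26978328 = 78540/374699

P(X=2) = 78540/374699 ≈ 20.96%


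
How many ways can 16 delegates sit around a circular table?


Circular arrangements of 16 distinct objects: fix one position to break rotational symmetry.
(n-1)! = 15! = 1307674368000

1307674368000


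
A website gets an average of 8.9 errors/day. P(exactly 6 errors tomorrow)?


Poisson(λ=8.9): P(X=6) = e^(-λ)×λ^k/k!
= e^(-8.9) × 8.9^6 / 6!
≈ 0.0001363889265 × 496981.290961 / 720 ≈ 0.094143

P(X=6) ≈ 0.094143 ≈ 9.41%


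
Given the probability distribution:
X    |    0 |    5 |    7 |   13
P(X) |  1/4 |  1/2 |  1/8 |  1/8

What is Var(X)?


E[X] = 5
E[X²] = 159/4
Var(X) = E[X²] - (E[X])² = 159/4 - 25 = 59/4

Var(X) = 59/4 ≈ 14.7500


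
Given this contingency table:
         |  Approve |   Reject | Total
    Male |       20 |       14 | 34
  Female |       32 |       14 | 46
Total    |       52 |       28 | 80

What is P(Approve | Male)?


P(Approve | Male) = 20/(20+14) = 20/34 = 10/17

P(Approve|Male) = 10/17 ≈ 58.82%


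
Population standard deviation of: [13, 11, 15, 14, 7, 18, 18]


Mean = 96/7
  (13-96/7)²=25/49
  (11-96/7)²=361/49
  (15-96/7)²=81/49
  (14-96/7)²=4/49
  (7-96/7)²=2209/49
  (18-96/7)²=900/49
  (18-96/7)²=900/49
Σ(x-μ)² = 640/7
σ² = (640/7)/7 = 640/49

σ = √(640/49) ≈ 3.6140


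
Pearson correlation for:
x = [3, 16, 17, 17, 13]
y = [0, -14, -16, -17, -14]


n=5, Σx=66, Σy=-61, Σxy=-967, Σx²=1012, Σy²=937
r = (5×(-967) - 66×(-61))/√((5×1012 - 66²)(5×937 - (-61)²))
= -809/√(704×964) = -809/√678656 ≈ -809/823.8058 ≈ -0.9820

r ≈ -0.9820


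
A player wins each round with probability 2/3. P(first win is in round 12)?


Geometric: P(X=12) = (1-p)^(k-1)×p = (1/3)^11×2/3 = 2/531441

P(X=12) = 2/531441 ≈ 0.00%


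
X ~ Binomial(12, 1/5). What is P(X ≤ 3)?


P(X ≤ 3) = Σ P(X=i) for i=0..3
P(X=0) = 16777216/244140625
P(X=1) = 50331648/244140625
P(X=2) = 69206016/244140625
P(X=3) = 11534336/48828125
Sum = 38797312/48828125

P(X ≤ 3) = 38797312/48828125 ≈ 79.46%


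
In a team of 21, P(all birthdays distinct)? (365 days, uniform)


P(all different) = Π(365-i)/365 for i=0..20
= (365/365)×(364/365)×...×(345/365)
= 0.556312

P ≈ 0.5563 ≈ 55.63%


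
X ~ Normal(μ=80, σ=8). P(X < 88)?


z = (88-80)/8 = 1.0
P(Z < 1.0) = 0.8413

P(X < 88) ≈ 0.8413


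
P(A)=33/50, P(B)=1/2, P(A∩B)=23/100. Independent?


P(A)×P(B) = 33/100
P(A∩B) = 23/100
Not equal → NOT independent

No, not independent


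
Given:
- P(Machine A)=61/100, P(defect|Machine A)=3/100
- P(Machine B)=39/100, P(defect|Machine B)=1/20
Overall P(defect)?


P(B) = Σ P(B|Aᵢ)×P(Aᵢ)
  3/100×61/100 = 183/10000
  1/20×39/100 = 39/2000
Sum = 189/5000

P(defect) = 189/5000 ≈ 3.78%


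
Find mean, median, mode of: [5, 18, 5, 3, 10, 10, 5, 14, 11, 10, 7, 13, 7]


Sorted: [3, 5, 5, 5, 7, 7, 10, 10, 10, 11, 13, 14, 18]
Mean = 118/13
Median = 10
Freq: {5: 3, 18: 1, 3: 1, 10: 3, 14: 1, 11: 1, 7: 2, 13: 1}
Mode: [5, 10]

Mean=118/13, Median=10, Mode=[5, 10]


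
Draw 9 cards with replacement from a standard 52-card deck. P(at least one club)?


P(not a club) = 39/52 = 3/4
P(none in 9 draws) = (3/4)^9 = 19683/262144
P(≥1 club) = 1 - 19683/262144 = 242461/262144

P = 242461/262144 ≈ 92.49%


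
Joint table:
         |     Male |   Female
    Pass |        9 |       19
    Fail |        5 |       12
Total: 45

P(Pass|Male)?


P(Pass|Male) = 9/(9+5) = 9/14

P = 9/14 ≈ 64.29%


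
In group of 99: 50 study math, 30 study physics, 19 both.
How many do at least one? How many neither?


|A∪B| = 50+30-19 = 61
Neither = 99-61 = 38

At least one: 61; Neither: 38


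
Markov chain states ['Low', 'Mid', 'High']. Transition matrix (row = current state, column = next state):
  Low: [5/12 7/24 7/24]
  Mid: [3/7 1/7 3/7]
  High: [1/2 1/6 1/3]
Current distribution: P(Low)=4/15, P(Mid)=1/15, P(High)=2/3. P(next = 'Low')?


P(next=Low) = Σᵢ P(now=i)×P(i→Low)
= 4/15×5/12 + 1/15×3/7 + 2/3×1/2
= 1/9 + 1/35 + 1/3 = 149/315

P = 149/315 ≈ 0.4730


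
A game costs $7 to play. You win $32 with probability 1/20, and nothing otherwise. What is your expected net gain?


E[gain] = (32-7)×1/20 + (-7)×19/20
= 5/4 - 133/20 = -27/5

Expected net gain = $-27/5 ≈ $-5.40


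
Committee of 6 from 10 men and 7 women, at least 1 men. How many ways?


Count by #men:
  1M,5W: C(10,1)×C(7,5)=210
  2M,4W: C(10,2)×C(7,4)=1575
  3M,3W: C(10,3)×C(7,3)=4200
  4M,2W: C(10,4)×C(7,2)=4410
  5M,1W: C(10,5)×C(7,1)=1764
  6M,0W: C(10,6)×C(7,0)=210
Total = 12369

12369


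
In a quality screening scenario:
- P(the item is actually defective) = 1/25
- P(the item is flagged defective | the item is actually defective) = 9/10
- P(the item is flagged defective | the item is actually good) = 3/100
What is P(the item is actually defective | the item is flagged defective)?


Using Bayes' theorem:
P(A|B) = P(B|A)·P(A) / P(B)

P(the item is flagged defective) = 9/10 × 1/25 + 3/100 × 24/25
= 9/250 + 18/625 = 81/1250

P(the item is actually defective|the item is flagged defective) = (9/250) / (81/1250) = 5/9

P(the item is actually defective|the item is flagged defective) = 5/9 ≈ 55.56%


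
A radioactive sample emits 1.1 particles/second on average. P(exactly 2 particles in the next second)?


Poisson(λ=1.1): P(X=2) = e^(-λ)×λ^k/k!
= e^(-1.1) × 1.1^2 / 2!
≈ 0.3328710837 × 1.21 / 2 ≈ 0.201387

P(X=2) ≈ 0.201387 ≈ 20.14%


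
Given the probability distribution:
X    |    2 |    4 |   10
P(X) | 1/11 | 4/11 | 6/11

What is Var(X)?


E[X] = 78/11
E[X²] = 668/11
Var(X) = E[X²] - (E[X])² = 668/11 - 6084/121 = 1264/121

Var(X) = 1264/121 ≈ 10.4463


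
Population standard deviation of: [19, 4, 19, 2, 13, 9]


Mean = 66/6 = 11
  (19-11)²=64
  (4-11)²=49
  (19-11)²=64
  (2-11)²=81
  (13-11)²=4
  (9-11)²=4
Σ(x-μ)² = 266
σ² = 266/6 = 133/3

σ = √(133/3) ≈ 6.6583


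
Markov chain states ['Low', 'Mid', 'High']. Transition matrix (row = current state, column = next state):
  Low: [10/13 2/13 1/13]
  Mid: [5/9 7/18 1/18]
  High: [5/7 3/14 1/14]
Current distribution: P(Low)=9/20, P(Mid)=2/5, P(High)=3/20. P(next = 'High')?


P(next=High) = Σᵢ P(now=i)×P(i→High)
= 9/20×1/13 + 2/5×1/18 + 3/20×1/14
= 9/260 + 1/45 + 3/280 = 2213/32760

P = 2213/32760 ≈ 0.0676


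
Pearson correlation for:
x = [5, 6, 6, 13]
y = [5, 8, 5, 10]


n=4, Σx=30, Σy=28, Σxy=233, Σx²=266, Σy²=214
r = (4×233 - 30×28)/√((4×266 - 30²)(4×214 - 28²))
= 92/√(164×72) = 92/√11808 ≈ 92/108.6646 ≈ 0.8466

r ≈ 0.8466


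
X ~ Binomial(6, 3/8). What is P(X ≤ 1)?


P(X ≤ 1) = Σ P(X=i) for i=0..1
P(X=0) = 15625/262144
P(X=1) = 28125/131072
Sum = 71875/262144

P(X ≤ 1) = 71875/262144 ≈ 27.42%


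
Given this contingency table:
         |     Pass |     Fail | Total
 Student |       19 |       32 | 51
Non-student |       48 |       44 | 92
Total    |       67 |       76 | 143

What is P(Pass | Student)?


P(Pass | Student) = 19/(19+32) = 19/51

P(Pass|Student) = 19/51 ≈ 37.25%


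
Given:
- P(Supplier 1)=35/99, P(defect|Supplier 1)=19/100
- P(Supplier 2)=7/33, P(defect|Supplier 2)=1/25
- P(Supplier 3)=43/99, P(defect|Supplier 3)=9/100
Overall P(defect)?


P(B) = Σ P(B|Aᵢ)×P(Aᵢ)
  19/100×35/99 = 133/1980
  1/25×7/33 = 7/825
  9/100×43/99 = 43/1100
Sum = 284/2475

P(defect) = 284/2475 ≈ 11.47%


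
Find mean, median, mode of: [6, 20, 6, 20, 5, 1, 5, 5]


Sorted: [1, 5, 5, 5, 6, 6, 20, 20]
Mean = 68/8 = 17/2
Median = 11/2
Freq: {6: 2, 20: 2, 5: 3, 1: 1}
Mode: [5]

Mean=17/2, Median=11/2, Mode=5


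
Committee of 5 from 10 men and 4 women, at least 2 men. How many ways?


Count by #men:
  2M,3W: C(10,2)×C(4,3)=180
  3M,2W: C(10,3)×C(4,2)=720
  4M,1W: C(10,4)×C(4,1)=840
  5M,0W: C(10,5)×C(4,0)=252
Total = 1992

1992


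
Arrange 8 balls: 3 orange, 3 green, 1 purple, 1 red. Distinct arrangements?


8!/(3!×3!×1!×1!) = 1120

1120


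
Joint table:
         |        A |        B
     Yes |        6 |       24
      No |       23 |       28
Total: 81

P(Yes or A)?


P(Yes∨A) = P(Yes) + P(A) - P(Yes∧A)
= (30 + 29 - 6)/81 = 53/81

P = 53/81 ≈ 65.43%


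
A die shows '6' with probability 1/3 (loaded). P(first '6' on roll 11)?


Geometric: P(X=11) = (1-p)^(k-1)×p = (2/3)^10×1/3 = 1024/177147

P(X=11) = 1024/177147 ≈ 0.58%


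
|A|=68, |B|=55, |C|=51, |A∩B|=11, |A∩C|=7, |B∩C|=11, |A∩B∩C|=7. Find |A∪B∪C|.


|A∪B∪C| = 68+55+51-11-7-11+7 = 152

|A∪B∪C| = 152


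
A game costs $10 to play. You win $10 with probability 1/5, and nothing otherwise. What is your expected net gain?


E[gain] = (10-10)×1/5 + (-10)×4/5
= 0 - 8 = -8

Expected net gain = $-8 ≈ $-8.00


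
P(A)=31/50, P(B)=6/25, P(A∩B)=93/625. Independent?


P(A)×P(B) = 93/625
P(A∩B) = 93/625
Equal ✓ → Independent

Yes, independent


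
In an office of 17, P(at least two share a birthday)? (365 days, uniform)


P(all different) = Π(365-i)/365 for i=0..16
= 0.684992
P(match) = 1 - 0.684992 = 0.315008

P ≈ 0.3150 ≈ 31.50%


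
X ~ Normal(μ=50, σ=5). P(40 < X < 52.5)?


z₁=(40-50)/5=-2.0, z₂=(52.5-50)/5=0.5
P = Φ(0.5) - Φ(-2.0) = 0.691462 - 0.022750 = 0.668712 ≈ 0.6687

P(40 < X < 52.5) ≈ 0.6687


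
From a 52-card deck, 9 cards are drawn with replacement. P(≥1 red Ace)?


P(not a red Ace) = 50/52 = 25/26
P(none in 9 draws) = (25/26)^9 = 3814697265625/5429503678976
P(≥1 red Ace) = 1 - 3814697265625/5429503678976 = 1614806413351/5429503678976

P = 1614806413351/5429503678976 ≈ 29.74%


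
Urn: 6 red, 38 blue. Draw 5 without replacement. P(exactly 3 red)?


Hypergeometric: C(6,3)×C(38,2)/C(44,5)
= 20×703/1086008 = 3515/271502

P(X=3) = 3515/271502 ≈ 1.29%


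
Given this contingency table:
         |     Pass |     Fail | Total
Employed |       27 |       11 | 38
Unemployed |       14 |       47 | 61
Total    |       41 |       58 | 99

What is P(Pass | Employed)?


P(Pass | Employed) = 27/(27+11) = 27/38

P(Pass|Employed) = 27/38 ≈ 71.05%


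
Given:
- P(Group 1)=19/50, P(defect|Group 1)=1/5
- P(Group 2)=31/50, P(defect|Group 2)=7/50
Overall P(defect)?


P(B) = Σ P(B|Aᵢ)×P(Aᵢ)
  1/5×19/50 = 19/250
  7/50×31/50 = 217/2500
Sum = 407/2500

P(defect) = 407/2500 ≈ 16.28%


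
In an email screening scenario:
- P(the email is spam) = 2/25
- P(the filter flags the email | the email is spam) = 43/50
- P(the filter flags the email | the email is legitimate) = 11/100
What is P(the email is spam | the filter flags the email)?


Using Bayes' theorem:
P(A|B) = P(B|A)·P(A) / P(B)

P(the filter flags the email) = 43/50 × 2/25 + 11/100 × 23/25
= 43/625 + 253/2500 = 17/100

P(the email is spam|the filter flags the email) = (43/625) / (17/100) = 172/425

P(the email is spam|the filter flags the email) = 172/425 ≈ 40.47%


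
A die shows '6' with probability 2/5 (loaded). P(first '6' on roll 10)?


Geometric: P(X=10) = (1-p)^(k-1)×p = (3/5)^9×2/5 = 39366/9765625

P(X=10) = 39366/9765625 ≈ 0.40%


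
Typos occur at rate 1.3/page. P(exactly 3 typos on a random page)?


Poisson(λ=1.3): P(X=3) = e^(-λ)×λ^k/k!
= e^(-1.3) × 1.3^3 / 3!
≈ 0.272531793 × 2.197 / 6 ≈ 0.099792

P(X=3) ≈ 0.099792 ≈ 9.98%


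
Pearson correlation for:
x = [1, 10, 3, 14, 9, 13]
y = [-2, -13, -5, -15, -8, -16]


n=6, Σx=50, Σy=-59, Σxy=-637, Σx²=556, Σy²=743
r = (6×(-637) - 50×(-59))/√((6×556 - 50²)(6×743 - (-59)²))
= -872/√(836×977) = -872/√816772 ≈ -872/903.7544 ≈ -0.9649

r ≈ -0.9649


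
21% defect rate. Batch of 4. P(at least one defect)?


P(all good) = (79/100)^4 = 38950081/100000000
P(≥1 defect) = 61049919/100000000

P = 61049919/100000000 ≈ 61.05%


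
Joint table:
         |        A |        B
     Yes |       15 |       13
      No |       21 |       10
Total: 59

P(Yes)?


P(Yes) = (15+13)/59 = 28/59

P(Yes) = 28/59 ≈ 47.46%


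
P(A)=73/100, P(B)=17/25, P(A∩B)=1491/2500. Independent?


P(A)×P(B) = 1241/2500
P(A∩B) = 1491/2500
Not equal → NOT independent

No, not independent


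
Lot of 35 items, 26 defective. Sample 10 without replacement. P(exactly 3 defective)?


Hypergeometric: C(26,3)×C(9,7)/C(35,10)
= 2600×36/183579396 = 600/1176791

P(X=3) = 600/1176791 ≈ 0.05%


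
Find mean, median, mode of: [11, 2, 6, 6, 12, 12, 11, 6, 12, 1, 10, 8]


Sorted: [1, 2, 6, 6, 6, 8, 10, 11, 11, 12, 12, 12]
Mean = 97/12
Median = 9
Freq: {11: 2, 2: 1, 6: 3, 12: 3, 1: 1, 10: 1, 8: 1}
Mode: [6, 12]

Mean=97/12, Median=9, Mode=[6, 12]


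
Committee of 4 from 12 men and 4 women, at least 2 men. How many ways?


Count by #men:
  2M,2W: C(12,2)×C(4,2)=396
  3M,1W: C(12,3)×C(4,1)=880
  4M,0W: C(12,4)×C(4,0)=495
Total = 1771

1771


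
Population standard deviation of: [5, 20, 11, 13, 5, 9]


Mean = 63/6 = 21/2
  (5-21/2)²=121/4
  (20-21/2)²=361/4
  (11-21/2)²=1/4
  (13-21/2)²=25/4
  (5-21/2)²=121/4
  (9-21/2)²=9/4
Σ(x-μ)² = 319/2
σ² = (319/2)/6 = 319/12

σ = √(319/12) ≈ 5.1559


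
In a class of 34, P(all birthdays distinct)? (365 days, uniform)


P(all different) = Π(365-i)/365 for i=0..33
= (365/365)×(364/365)×...×(332/365)
= 0.204683

P ≈ 0.2047 ≈ 20.47%


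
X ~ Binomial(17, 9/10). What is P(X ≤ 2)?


P(X ≤ 2) = Σ P(X=i) for i=0..2
P(X=0) = 1/100000000000000000
P(X=1) = 153/100000000000000000
P(X=2) = 1377/12500000000000000
Sum = 1117/10000000000000000

P(X ≤ 2) = 1117/10000000000000000 ≈ 0.00%


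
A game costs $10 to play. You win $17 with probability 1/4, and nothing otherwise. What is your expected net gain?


E[gain] = (17-10)×1/4 + (-10)×3/4
= 7/4 - 15/2 = -23/4

Expected net gain = $-23/4 ≈ $-5.75


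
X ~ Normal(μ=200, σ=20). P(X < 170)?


z = (170-200)/20 = -1.5
P(Z < -1.5) = 0.0668

P(X < 170) ≈ 0.0668


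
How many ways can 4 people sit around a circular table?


Circular arrangements of 4 distinct objects: fix one position to break rotational symmetry.
(n-1)! = 3! = 6

6


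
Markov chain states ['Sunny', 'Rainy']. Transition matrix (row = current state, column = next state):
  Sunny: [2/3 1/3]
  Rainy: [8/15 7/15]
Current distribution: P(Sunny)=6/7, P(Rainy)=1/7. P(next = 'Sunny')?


P(next=Sunny) = Σᵢ P(now=i)×P(i→Sunny)
= 6/7×2/3 + 1/7×8/15
= 4/7 + 8/105 = 68/105

P = 68/105 ≈ 0.6476


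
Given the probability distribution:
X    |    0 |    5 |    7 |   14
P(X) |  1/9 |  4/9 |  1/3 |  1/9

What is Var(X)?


E[X] = 55/9
E[X²] = 443/9
Var(X) = E[X²] - (E[X])² = 443/9 - 3025/81 = 962/81

Var(X) = 962/81 ≈ 11.8765


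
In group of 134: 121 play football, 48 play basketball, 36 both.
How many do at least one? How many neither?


|A∪B| = 121+48-36 = 133
Neither = 134-133 = 1

At least one: 133; Neither: 1


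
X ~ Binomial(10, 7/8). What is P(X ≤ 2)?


P(X ≤ 2) = Σ P(X=i) for i=0..2
P(X=0) = 1/1073741824
P(X=1) = 35/536870912
P(X=2) = 2205/1073741824
Sum = 569/268435456

P(X ≤ 2) = 569/268435456 ≈ 0.00%


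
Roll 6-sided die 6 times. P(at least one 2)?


P(no 2)^6 = (5/6)^6 = 15625/46656
P(≥1) = 1 - 15625/46656 = 31031/46656

P = 31031/46656 ≈ 66.51%


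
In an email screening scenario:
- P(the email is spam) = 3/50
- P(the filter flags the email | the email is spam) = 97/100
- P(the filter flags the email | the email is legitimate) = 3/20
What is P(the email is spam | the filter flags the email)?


Using Bayes' theorem:
P(A|B) = P(B|A)·P(A) / P(B)

P(the filter flags the email) = 97/100 × 3/50 + 3/20 × 47/50
= 291/5000 + 141/1000 = 249/1250

P(the email is spam|the filter flags the email) = (291/5000) / (249/1250) = 97/332

P(the email is spam|the filter flags the email) = 97/332 ≈ 29.22%


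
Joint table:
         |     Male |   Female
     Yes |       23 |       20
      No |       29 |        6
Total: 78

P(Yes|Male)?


P(Yes|Male) = 23/(23+29) = 23/52

P = 23/52 ≈ 44.23%


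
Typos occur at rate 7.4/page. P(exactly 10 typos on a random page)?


Poisson(λ=7.4): P(X=10) = e^(-λ)×λ^k/k!
= e^(-7.4) × 7.4^10 / 10!
≈ 0.0006112527611 × 492399039.736 / 3628800 ≈ 0.082942

P(X=10) ≈ 0.082942 ≈ 8.29%


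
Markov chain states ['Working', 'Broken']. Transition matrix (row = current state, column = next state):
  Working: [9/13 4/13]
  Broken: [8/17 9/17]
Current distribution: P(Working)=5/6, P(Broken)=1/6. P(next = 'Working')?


P(next=Working) = Σᵢ P(now=i)×P(i→Working)
= 5/6×9/13 + 1/6×8/17
= 15/26 + 4/51 = 869/1326

P = 869/1326 ≈ 0.6554


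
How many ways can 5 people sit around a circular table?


Circular arrangements of 5 distinct objects: fix one position to break rotational symmetry.
(n-1)! = 4! = 24

24


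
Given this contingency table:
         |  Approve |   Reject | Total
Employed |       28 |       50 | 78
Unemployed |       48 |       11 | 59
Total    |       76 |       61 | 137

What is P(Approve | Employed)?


P(Approve | Employed) = 28/(28+50) = 28/78 = 14/39

P(Approve|Employed) = 14/39 ≈ 35.90%


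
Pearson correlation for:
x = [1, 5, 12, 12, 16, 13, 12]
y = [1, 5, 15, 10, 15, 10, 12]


n=7, Σx=71, Σy=68, Σxy=840, Σx²=883, Σy²=820
r = (7×840 - 71×68)/√((7×883 - 71²)(7×820 - 68²))
= 1052/√(1140×1116) = 1052/√1272240 ≈ 1052/1127.9362 ≈ 0.9327

r ≈ 0.9327


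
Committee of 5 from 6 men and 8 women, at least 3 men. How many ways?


Count by #men:
  3M,2W: C(6,3)×C(8,2)=560
  4M,1W: C(6,4)×C(8,1)=120
  5M,0W: C(6,5)×C(8,0)=6
Total = 686

686


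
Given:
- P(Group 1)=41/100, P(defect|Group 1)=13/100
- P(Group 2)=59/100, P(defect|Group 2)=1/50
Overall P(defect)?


P(B) = Σ P(B|Aᵢ)×P(Aᵢ)
  13/100×41/100 = 533/10000
  1/50×59/100 = 59/5000
Sum = 651/10000

P(defect) = 651/10000 ≈ 6.51%


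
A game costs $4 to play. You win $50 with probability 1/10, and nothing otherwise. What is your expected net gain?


E[gain] = (50-4)×1/10 + (-4)×9/10
= 23/5 - 18/5 = 1

Expected net gain = $1 ≈ $1.00


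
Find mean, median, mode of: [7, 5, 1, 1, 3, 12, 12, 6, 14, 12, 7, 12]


Sorted: [1, 1, 3, 5, 6, 7, 7, 12, 12, 12, 12, 14]
Mean = 92/12 = 23/3
Median = 7
Freq: {7: 2, 5: 1, 1: 2, 3: 1, 12: 4, 6: 1, 14: 1}
Mode: [12]

Mean=23/3, Median=7, Mode=12


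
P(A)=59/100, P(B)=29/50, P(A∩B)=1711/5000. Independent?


P(A)×P(B) = 1711/5000
P(A∩B) = 1711/5000
Equal ✓ → Independent

Yes, independent


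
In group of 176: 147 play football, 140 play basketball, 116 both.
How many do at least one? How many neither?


|A∪B| = 147+140-116 = 171
Neither = 176-171 = 5

At least one: 171; Neither: 5


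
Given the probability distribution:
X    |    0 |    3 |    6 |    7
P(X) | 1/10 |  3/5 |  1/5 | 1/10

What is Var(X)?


E[X] = 37/10
E[X²] = 35/2
Var(X) = E[X²] - (E[X])² = 35/2 - 1369/100 = 381/100

Var(X) = 381/100 ≈ 3.8100


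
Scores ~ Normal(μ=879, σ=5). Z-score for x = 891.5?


z = (x - μ)/σ = (891.5 - 879)/5 = 2.5

z = 2.5


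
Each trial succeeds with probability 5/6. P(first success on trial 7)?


Geometric: P(X=7) = (1-p)^(k-1)×p = (1/6)^6×5/6 = 5/279936

P(X=7) = 5/279936 ≈ 0.00%


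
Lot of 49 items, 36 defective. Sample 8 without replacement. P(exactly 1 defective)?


Hypergeometric: C(36,1)×C(13,7)/C(49,8)
= 36×1716/450978066 = 312/2277667

P(X=1) = 312/2277667 ≈ 0.01%


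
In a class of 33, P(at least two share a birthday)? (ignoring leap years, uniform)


P(all different) = Π(365-i)/365 for i=0..32
= 0.225028
P(match) = 1 - 0.225028 = 0.774972

P ≈ 0.7750 ≈ 77.50%


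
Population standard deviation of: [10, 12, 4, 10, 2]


Mean = 38/5
  (10-38/5)²=144/25
  (12-38/5)²=484/25
  (4-38/5)²=324/25
  (10-38/5)²=144/25
  (2-38/5)²=784/25
Σ(x-μ)² = 376/5
σ² = (376/5)/5 = 376/25

σ = √(376/25) ≈ 3.8781


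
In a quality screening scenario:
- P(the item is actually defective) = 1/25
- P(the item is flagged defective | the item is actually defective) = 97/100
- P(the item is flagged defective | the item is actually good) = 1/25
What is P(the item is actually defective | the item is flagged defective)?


Using Bayes' theorem:
P(A|B) = P(B|A)·P(A) / P(B)

P(the item is flagged defective) = 97/100 × 1/25 + 1/25 × 24/25
= 97/2500 + 24/625 = 193/2500

P(the item is actually defective|the item is flagged defective) = (97/2500) / (193/2500) = 97/193

P(the item is actually defective|the item is flagged defective) = 97/193 ≈ 50.26%


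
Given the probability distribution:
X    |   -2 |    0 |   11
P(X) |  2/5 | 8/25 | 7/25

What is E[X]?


E[X] = Σ x·P(X=x)
= (-2)×(2/5) + (0)×(8/25) + (11)×(7/25)
= 57/25

E[X] = 57/25


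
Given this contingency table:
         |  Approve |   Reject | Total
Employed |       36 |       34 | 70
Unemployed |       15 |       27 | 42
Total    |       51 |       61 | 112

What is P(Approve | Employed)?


P(Approve | Employed) = 36/(36+34) = 36/70 = 18/35

P(Approve|Employed) = 18/35 ≈ 51.43%


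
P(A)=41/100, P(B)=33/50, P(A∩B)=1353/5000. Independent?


P(A)×P(B) = 1353/5000
P(A∩B) = 1353/5000
Equal ✓ → Independent

Yes, independent


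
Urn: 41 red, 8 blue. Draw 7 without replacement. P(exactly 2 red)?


Hypergeometric: C(41,2)×C(8,5)/C(49,7)
= 820×56/85900584 = 820/1533939

P(X=2) = 820/1533939 ≈ 0.05%


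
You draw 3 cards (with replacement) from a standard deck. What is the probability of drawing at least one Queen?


P(not a Queen) = 48/52 = 12/13
P(none in 3 draws) = (12/13)^3 = 1728/2197
P(≥1 Queen) = 1 - 1728/2197 = 469/2197

P = 469/2197 ≈ 21.35%


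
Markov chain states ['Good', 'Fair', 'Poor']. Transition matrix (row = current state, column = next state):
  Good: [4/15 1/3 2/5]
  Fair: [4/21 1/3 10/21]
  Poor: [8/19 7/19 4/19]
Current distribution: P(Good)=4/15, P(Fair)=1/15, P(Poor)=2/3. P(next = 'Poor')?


P(next=Poor) = Σᵢ P(now=i)×P(i→Poor)
= 4/15×2/5 + 1/15×10/21 + 2/3×4/19
= 8/75 + 2/63 + 8/57 = 8342/29925

P = 8342/29925 ≈ 0.2788


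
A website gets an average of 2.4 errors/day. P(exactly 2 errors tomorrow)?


Poisson(λ=2.4): P(X=2) = e^(-λ)×λ^k/k!
= e^(-2.4) × 2.4^2 / 2!
≈ 0.09071795329 × 5.76 / 2 ≈ 0.261268

P(X=2) ≈ 0.261268 ≈ 26.13%


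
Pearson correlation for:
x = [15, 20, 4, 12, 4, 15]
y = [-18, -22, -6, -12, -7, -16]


n=6, Σx=70, Σy=-81, Σxy=-1146, Σx²=1026, Σy²=1293
r = (6×(-1146) - 70×(-81))/√((6×1026 - 70²)(6×1293 - (-81)²))
= -1206/√(1256×1197) = -1206/√1503432 ≈ -1206/1226.1452 ≈ -0.9836

r ≈ -0.9836


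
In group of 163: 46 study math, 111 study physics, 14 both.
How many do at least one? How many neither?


|A∪B| = 46+111-14 = 143
Neither = 163-143 = 20

At least one: 143; Neither: 20


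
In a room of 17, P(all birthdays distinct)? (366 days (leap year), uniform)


P(all different) = Π(366-i)/366 for i=0..16
= (366/366)×(365/366)×...×(350/366)
= 0.685712

P ≈ 0.6857 ≈ 68.57%


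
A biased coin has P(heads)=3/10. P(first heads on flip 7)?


Geometric: P(X=7) = (1-p)^(k-1)×p = (7/10)^6×3/10 = 352947/10000000

P(X=7) = 352947/10000000 ≈ 3.53%


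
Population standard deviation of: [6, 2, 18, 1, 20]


Mean = 47/5
  (6-47/5)²=289/25
  (2-47/5)²=1369/25
  (18-47/5)²=1849/25
  (1-47/5)²=1764/25
  (20-47/5)²=2809/25
Σ(x-μ)² = 1616/5
σ² = (1616/5)/5 = 1616/25

σ = √(1616/25) ≈ 8.0399


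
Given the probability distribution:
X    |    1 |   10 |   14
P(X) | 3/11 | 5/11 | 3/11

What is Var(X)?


E[X] = 95/11
E[X²] = 1091/11
Var(X) = E[X²] - (E[X])² = 1091/11 - 9025/121 = 2976/121

Var(X) = 2976/121 ≈ 24.5950


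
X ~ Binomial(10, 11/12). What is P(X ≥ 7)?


P(X ≥ 7) = Σ P(X=i) for i=7..10
P(X=7) = 97435855/2579890176
P(X=8) = 1071794405/6879707136
P(X=9) = 11789738455/30958682112
P(X=10) = 25937424601/61917364224
Sum = 5125125973/5159780352

P(X ≥ 7) = 5125125973/5159780352 ≈ 99.33%


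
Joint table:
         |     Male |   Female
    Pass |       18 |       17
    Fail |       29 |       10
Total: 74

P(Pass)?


P(Pass) = (18+17)/74 = 35/74

P(Pass) = 35/74 ≈ 47.30%


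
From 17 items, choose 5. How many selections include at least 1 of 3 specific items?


Complement: C(17,5) - C(14,5) = 6188 - 2002 = 4186

4186


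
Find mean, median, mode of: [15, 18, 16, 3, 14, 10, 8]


Sorted: [3, 8, 10, 14, 15, 16, 18]
Mean = 84/7 = 12
Median = 14
Freq: {15: 1, 18: 1, 16: 1, 3: 1, 14: 1, 10: 1, 8: 1}
Mode: No mode

Mean=12, Median=14, Mode=No mode


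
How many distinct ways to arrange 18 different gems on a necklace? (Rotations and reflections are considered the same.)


Free circular arrangements: rotations and reflections both identified.
(n-1)!/2 = 17!/2 = 355687428096000/2 = 177843714048000

177843714048000


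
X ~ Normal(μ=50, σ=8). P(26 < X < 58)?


z₁=(26-50)/8=-3.0, z₂=(58-50)/8=1.0
P = Φ(1.0) - Φ(-3.0) = 0.841345 - 0.001350 = 0.839995 ≈ 0.8400

P(26 < X < 58) ≈ 0.8400


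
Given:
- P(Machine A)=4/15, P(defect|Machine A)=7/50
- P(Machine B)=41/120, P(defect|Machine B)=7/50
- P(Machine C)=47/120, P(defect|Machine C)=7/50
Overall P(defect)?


P(B) = Σ P(B|Aᵢ)×P(Aᵢ)
  7/50×4/15 = 14/375
  7/50×41/120 = 287/6000
  7/50×47/120 = 329/6000
Sum = 7/50

P(defect) = 7/50 ≈ 14.00%


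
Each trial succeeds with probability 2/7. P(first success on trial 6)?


Geometric: P(X=6) = (1-p)^(k-1)×p = (5/7)^5×2/7 = 6250/117649

P(X=6) = 6250/117649 ≈ 5.31%


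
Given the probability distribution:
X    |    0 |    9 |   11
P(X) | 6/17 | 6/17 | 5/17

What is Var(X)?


E[X] = 109/17
E[X²] = 1091/17
Var(X) = E[X²] - (E[X])² = 1091/17 - 11881/289 = 6666/289

Var(X) = 6666/289 ≈ 23.0657


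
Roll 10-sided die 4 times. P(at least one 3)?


P(no 3)^4 = (9/10)^4 = 6561/10000
P(≥1) = 1 - 6561/10000 = 3439/10000

P = 3439/10000 ≈ 34.39%


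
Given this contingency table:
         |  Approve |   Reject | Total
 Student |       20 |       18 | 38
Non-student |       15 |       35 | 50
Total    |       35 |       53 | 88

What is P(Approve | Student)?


P(Approve | Student) = 20/(20+18) = 20/38 = 10/19

P(Approve|Student) = 10/19 ≈ 52.63%


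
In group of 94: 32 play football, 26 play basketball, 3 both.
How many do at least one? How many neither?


|A∪B| = 32+26-3 = 55
Neither = 94-55 = 39

At least one: 55; Neither: 39


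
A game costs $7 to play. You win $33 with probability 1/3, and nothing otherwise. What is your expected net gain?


E[gain] = (33-7)×1/3 + (-7)×2/3
= 26/3 - 14/3 = 4

Expected net gain = $4 ≈ $4.00


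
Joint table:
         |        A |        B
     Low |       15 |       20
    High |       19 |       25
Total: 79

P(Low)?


P(Low) = (15+20)/79 = 35/79

P(Low) = 35/79 ≈ 44.30%


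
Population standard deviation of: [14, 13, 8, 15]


Mean = 50/4 = 25/2
  (14-25/2)²=9/4
  (13-25/2)²=1/4
  (8-25/2)²=81/4
  (15-25/2)²=25/4
Σ(x-μ)² = 29
σ² = 29/4

σ = √(29/4) ≈ 2.6926


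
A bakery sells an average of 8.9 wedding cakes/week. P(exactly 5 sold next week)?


Poisson(λ=8.9): P(X=5) = e^(-λ)×λ^k/k!
= e^(-8.9) × 8.9^5 / 5!
≈ 0.0001363889265 × 55840.59449 / 120 ≈ 0.063467

P(X=5) ≈ 0.063467 ≈ 6.35%


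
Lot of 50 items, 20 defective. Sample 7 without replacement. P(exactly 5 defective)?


Hypergeometric: C(20,5)×C(30,2)/C(50,7)
= 15504×435/99884400 = 28101/416185

P(X=5) = 28101/416185 ≈ 6.75%


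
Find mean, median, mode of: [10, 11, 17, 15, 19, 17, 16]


Sorted: [10, 11, 15, 16, 17, 17, 19]
Mean = 105/7 = 15
Median = 16
Freq: {10: 1, 11: 1, 17: 2, 15: 1, 19: 1, 16: 1}
Mode: [17]

Mean=15, Median=16, Mode=17


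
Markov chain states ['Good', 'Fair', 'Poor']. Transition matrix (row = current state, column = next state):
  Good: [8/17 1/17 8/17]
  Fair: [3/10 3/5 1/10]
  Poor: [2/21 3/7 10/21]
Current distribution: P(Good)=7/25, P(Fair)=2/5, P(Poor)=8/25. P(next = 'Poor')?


P(next=Poor) = Σᵢ P(now=i)×P(i→Poor)
= 7/25×8/17 + 2/5×1/10 + 8/25×10/21
= 56/425 + 1/25 + 16/105 = 2893/8925

P = 2893/8925 ≈ 0.3241


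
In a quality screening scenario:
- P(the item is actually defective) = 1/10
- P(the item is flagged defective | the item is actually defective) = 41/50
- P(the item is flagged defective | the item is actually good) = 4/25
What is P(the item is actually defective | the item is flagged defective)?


Using Bayes' theorem:
P(A|B) = P(B|A)·P(A) / P(B)

P(the item is flagged defective) = 41/50 × 1/10 + 4/25 × 9/10
= 41/500 + 18/125 = 113/500

P(the item is actually defective|the item is flagged defective) = (41/500) / (113/500) = 41/113

P(the item is actually defective|the item is flagged defective) = 41/113 ≈ 36.28%


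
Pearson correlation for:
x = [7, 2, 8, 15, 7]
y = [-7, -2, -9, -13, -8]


n=5, Σx=39, Σy=-39, Σxy=-376, Σx²=391, Σy²=367
r = (5×(-376) - 39×(-39))/√((5×391 - 39²)(5×367 - (-39)²))
= -359/√(434×314) = -359/√136276 ≈ -359/369.1558 ≈ -0.9725

r ≈ -0.9725


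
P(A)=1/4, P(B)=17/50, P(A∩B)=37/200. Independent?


P(A)×P(B) = 17/200
P(A∩B) = 37/200
Not equal → NOT independent

No, not independent


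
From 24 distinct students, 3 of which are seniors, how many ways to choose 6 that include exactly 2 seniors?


Choose 2 of the 3 seniors and 4 of the other 21 students:
C(3,2)×C(21,4) = 3×5985 = 17955

17955


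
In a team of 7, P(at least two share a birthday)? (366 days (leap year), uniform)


P(all different) = Π(366-i)/366 for i=0..6
= 0.943914
P(match) = 1 - 0.943914 = 0.056086

P ≈ 0.0561 ≈ 5.61%


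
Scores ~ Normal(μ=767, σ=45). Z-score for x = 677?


z = (x - μ)/σ = (677 - 767)/45 = -2.0

z = -2.0


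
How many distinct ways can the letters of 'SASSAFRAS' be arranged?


Letters: 9, freq: {'S': 4, 'A': 3, 'F': 1, 'R': 1}
9!/(4!×3!×1!×1!) = 362880/144 = 2520

2520


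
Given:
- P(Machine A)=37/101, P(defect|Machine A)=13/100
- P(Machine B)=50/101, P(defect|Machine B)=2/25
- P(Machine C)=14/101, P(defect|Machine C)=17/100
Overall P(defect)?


P(B) = Σ P(B|Aᵢ)×P(Aᵢ)
  13/100×37/101 = 481/10100
  2/25×50/101 = 4/101
  17/100×14/101 = 119/5050
Sum = 1119/10100

P(defect) = 1119/10100 ≈ 11.08%


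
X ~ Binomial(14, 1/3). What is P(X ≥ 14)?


P(X ≥ 14) = Σ P(X=i) for i=14..14
P(X=14) = 1/4782969
Sum = 1/4782969

P(X ≥ 14) = 1/4782969 ≈ 0.00%


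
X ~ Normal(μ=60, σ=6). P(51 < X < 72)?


z₁=(51-60)/6=-1.5, z₂=(72-60)/6=2.0
P = Φ(2.0) - Φ(-1.5) = 0.977250 - 0.066807 = 0.910443 ≈ 0.9104

P(51 < X < 72) ≈ 0.9104


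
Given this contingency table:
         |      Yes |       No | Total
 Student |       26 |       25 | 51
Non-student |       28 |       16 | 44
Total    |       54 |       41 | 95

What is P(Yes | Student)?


P(Yes | Student) = 26/(26+25) = 26/51

P(Yes|Student) = 26/51 ≈ 50.98%


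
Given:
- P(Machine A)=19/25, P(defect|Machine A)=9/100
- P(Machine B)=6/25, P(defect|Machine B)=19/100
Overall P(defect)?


P(B) = Σ P(B|Aᵢ)×P(Aᵢ)
  9/100×19/25 = 171/2500
  19/100×6/25 = 57/1250
Sum = 57/500

P(defect) = 57/500 ≈ 11.40%


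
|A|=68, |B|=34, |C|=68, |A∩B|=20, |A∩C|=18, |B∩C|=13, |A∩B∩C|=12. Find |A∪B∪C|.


|A∪B∪C| = 68+34+68-20-18-13+12 = 131

|A∪B∪C| = 131


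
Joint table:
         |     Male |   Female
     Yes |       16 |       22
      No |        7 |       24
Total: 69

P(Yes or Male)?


P(Yes∨Male) = P(Yes) + P(Male) - P(Yes∧Male)
= (38 + 23 - 16)/69 = 45/69 = 15/23

P = 15/23 ≈ 65.22%


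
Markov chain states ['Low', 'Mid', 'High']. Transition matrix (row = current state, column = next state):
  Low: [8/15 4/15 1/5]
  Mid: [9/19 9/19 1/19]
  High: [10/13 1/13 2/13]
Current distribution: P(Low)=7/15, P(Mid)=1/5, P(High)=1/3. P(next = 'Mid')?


P(next=Mid) = Σᵢ P(now=i)×P(i→Mid)
= 7/15×4/15 + 1/5×9/19 + 1/3×1/13
= 28/225 + 9/95 + 1/39 = 13606/55575

P = 13606/55575 ≈ 0.2448


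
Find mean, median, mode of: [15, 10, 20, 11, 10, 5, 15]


Sorted: [5, 10, 10, 11, 15, 15, 20]
Mean = 86/7
Median = 11
Freq: {15: 2, 10: 2, 20: 1, 11: 1, 5: 1}
Mode: [10, 15]

Mean=86/7, Median=11, Mode=[10, 15]


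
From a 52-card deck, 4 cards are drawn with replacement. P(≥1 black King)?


P(not a black King) = 50/52 = 25/26
P(none in 4 draws) = (25/26)^4 = 390625/456976
P(≥1 black King) = 1 - 390625/456976 = 66351/456976

P = 66351/456976 ≈ 14.52%


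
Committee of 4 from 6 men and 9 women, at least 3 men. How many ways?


Count by #men:
  3M,1W: C(6,3)×C(9,1)=180
  4M,0W: C(6,4)×C(9,0)=15
Total = 195

195


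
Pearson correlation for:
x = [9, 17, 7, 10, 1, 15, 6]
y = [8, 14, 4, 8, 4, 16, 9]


n=7, Σx=65, Σy=63, Σxy=716, Σx²=781, Σy²=693
r = (7×716 - 65×63)/√((7×781 - 65²)(7×693 - 63²))
= 917/√(1242×882) = 917/√1095444 ≈ 917/1046.6346 ≈ 0.8761

r ≈ 0.8761


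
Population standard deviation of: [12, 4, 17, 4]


Mean = 37/4
  (12-37/4)²=121/16
  (4-37/4)²=441/16
  (17-37/4)²=961/16
  (4-37/4)²=441/16
Σ(x-μ)² = 491/4
σ² = (491/4)/4 = 491/16

σ = √(491/16) ≈ 5.5396


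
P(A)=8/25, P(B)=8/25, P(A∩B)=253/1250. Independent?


P(A)×P(B) = 64/625
P(A∩B) = 253/1250
Not equal → NOT independent

No, not independent


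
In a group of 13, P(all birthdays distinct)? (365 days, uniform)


P(all different) = Π(365-i)/365 for i=0..12
= (365/365)×(364/365)×...×(353/365)
= 0.805590

P ≈ 0.8056 ≈ 80.56%


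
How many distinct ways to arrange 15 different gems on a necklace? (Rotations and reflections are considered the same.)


Free circular arrangements: rotations and reflections both identified.
(n-1)!/2 = 14!/2 = 87178291200/2 = 43589145600

43589145600


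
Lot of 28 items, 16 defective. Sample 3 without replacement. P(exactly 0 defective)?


Hypergeometric: C(16,0)×C(12,3)/C(28,3)
= 1×220/3276 = 55/819

P(X=0) = 55/819 ≈ 6.72%


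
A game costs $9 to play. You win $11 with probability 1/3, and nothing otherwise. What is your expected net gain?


E[gain] = (11-9)×1/3 + (-9)×2/3
= 2/3 - 6 = -16/3

Expected net gain = $-16/3 ≈ $-5.33


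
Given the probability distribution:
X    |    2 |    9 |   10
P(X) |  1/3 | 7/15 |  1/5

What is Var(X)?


E[X] = 103/15
E[X²] = 887/15
Var(X) = E[X²] - (E[X])² = 887/15 - 10609/225 = 2696/225

Var(X) = 2696/225 ≈ 11.9822


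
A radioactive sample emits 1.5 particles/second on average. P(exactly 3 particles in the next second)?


Poisson(λ=1.5): P(X=3) = e^(-λ)×λ^k/k!
= e^(-1.5) × 1.5^3 / 3!
≈ 0.2231301601 × 3.375 / 6 ≈ 0.125511

P(X=3) ≈ 0.125511 ≈ 12.55%


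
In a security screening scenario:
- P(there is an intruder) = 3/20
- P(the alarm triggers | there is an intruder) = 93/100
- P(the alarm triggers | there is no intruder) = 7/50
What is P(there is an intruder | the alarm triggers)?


Using Bayes' theorem:
P(A|B) = P(B|A)·P(A) / P(B)

P(the alarm triggers) = 93/100 × 3/20 + 7/50 × 17/20
= 279/2000 + 119/1000 = 517/2000

P(there is an intruder|the alarm triggers) = (279/2000) / (517/2000) = 279/517

P(there is an intruder|the alarm triggers) = 279/517 ≈ 53.97%
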